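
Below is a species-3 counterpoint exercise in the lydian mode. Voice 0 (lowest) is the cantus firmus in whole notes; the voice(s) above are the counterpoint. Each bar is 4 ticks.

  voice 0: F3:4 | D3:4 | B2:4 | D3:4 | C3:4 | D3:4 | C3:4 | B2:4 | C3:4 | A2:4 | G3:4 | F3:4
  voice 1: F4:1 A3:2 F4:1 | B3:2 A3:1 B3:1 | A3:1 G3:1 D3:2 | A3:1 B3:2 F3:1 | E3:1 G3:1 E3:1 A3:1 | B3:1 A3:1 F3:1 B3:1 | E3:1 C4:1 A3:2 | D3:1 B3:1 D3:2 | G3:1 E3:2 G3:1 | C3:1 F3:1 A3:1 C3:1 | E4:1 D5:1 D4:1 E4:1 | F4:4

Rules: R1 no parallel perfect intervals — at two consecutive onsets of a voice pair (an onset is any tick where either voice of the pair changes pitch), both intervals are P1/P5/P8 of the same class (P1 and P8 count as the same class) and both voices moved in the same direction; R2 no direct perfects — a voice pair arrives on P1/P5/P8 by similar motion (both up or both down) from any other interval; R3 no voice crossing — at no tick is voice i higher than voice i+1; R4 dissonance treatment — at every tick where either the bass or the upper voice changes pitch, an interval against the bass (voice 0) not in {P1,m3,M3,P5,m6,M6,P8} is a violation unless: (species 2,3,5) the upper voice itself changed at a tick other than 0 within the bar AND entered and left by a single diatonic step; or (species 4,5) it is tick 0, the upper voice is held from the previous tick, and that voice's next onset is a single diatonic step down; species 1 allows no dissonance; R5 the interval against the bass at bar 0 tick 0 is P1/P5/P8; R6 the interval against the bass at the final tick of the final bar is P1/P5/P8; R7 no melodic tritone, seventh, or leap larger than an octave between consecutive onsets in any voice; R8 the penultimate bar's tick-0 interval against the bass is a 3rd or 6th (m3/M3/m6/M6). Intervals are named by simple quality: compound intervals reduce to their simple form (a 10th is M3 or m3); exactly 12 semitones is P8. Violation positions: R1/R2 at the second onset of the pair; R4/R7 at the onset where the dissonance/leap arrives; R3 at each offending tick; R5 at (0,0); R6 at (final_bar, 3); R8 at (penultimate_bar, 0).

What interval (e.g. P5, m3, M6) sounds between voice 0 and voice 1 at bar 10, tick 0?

M6

voice 0=G3 voice 1=E4 -> M6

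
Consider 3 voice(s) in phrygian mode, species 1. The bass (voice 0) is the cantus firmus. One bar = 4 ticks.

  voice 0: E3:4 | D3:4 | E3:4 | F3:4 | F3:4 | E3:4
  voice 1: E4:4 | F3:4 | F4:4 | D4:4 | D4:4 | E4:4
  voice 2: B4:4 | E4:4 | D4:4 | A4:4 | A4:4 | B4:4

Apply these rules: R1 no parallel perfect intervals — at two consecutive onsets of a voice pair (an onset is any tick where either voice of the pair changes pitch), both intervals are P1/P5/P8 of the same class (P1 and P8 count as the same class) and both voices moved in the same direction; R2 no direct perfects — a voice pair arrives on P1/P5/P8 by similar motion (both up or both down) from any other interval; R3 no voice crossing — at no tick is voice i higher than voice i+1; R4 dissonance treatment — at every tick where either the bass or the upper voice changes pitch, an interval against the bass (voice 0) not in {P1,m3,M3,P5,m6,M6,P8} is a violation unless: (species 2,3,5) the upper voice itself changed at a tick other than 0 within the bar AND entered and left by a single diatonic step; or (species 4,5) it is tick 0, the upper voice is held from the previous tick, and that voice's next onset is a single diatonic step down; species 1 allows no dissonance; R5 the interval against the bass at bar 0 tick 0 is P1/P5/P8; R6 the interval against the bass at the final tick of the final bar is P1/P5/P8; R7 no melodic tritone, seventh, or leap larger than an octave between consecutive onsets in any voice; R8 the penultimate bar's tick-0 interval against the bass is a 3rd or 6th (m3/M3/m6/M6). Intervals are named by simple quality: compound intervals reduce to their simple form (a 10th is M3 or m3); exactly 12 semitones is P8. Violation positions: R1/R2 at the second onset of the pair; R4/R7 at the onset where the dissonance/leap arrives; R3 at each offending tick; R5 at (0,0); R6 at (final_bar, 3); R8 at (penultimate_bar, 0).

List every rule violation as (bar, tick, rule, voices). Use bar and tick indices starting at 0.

bar 0: v0=E3 v1=E4 v2=B4 downbeat P5
bar 1: v0=D3 v1=F3 v2=E4 downbeat M2
bar 2: v0=E3 v1=F4 v2=D4 downbeat m7
bar 3: v0=F3 v1=D4 v2=A4 downbeat M3
bar 4: v0=F3 v1=D4 v2=A4 downbeat M3
bar 5: v0=E3 v1=E4 v2=B4 downbeat P5
  -> R4 @ bar 1 tick 0 v(0, 2): D3/E4 M2 untreated
  -> R7 @ bar 1 tick 0 v(1,): E4->F3 leap 11st
  -> R3 @ bar 2 tick 0 v(1, 2): F4 above D4
  -> R4 @ bar 2 tick 0 v(0, 1): E3/F4 m2 untreated
  -> R4 @ bar 2 tick 0 v(0, 2): E3/D4 m7 untreated
  -> R3 @ bar 2 tick 1 v(1, 2): F4 above D4
  -> R3 @ bar 2 tick 2 v(1, 2): F4 above D4
  -> R3 @ bar 2 tick 3 v(1, 2): F4 above D4
  -> R1 @ bar 5 tick 0 v(1, 2): D4/A4 P5 -> E4/B4 P5 similar

(1, 0, R4, (0, 2))
(1, 0, R7, (1,))
(2, 0, R3, (1, 2))
(2, 0, R4, (0, 1))
(2, 0, R4, (0, 2))
(2, 1, R3, (1, 2))
(2, 2, R3, (1, 2))
(2, 3, R3, (1, 2))
(5, 0, R1, (1, 2))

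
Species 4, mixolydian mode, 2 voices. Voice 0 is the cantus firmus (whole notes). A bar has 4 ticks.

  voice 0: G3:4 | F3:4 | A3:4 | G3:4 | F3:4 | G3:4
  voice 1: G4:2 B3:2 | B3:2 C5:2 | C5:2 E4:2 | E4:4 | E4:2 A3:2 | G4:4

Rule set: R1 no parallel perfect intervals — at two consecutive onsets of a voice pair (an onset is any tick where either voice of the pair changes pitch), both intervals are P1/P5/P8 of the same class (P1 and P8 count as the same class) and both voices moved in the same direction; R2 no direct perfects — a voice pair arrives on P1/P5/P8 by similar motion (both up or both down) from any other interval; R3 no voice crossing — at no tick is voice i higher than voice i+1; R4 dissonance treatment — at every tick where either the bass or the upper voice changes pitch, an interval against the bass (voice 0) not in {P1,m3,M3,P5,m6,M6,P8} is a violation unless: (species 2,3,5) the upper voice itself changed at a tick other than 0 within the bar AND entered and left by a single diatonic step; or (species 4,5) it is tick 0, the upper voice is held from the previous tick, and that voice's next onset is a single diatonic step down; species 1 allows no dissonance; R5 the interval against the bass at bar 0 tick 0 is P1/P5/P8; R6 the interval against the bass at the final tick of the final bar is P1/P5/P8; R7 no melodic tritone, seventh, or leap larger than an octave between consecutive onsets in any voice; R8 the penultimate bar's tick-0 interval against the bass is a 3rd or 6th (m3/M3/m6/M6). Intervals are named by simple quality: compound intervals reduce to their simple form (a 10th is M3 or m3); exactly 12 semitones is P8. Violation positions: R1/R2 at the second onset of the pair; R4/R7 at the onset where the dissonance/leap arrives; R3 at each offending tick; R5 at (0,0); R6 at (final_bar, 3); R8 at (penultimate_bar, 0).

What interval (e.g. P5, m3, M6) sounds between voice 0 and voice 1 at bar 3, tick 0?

voice 0=G3 voice 1=E4 -> M6

M6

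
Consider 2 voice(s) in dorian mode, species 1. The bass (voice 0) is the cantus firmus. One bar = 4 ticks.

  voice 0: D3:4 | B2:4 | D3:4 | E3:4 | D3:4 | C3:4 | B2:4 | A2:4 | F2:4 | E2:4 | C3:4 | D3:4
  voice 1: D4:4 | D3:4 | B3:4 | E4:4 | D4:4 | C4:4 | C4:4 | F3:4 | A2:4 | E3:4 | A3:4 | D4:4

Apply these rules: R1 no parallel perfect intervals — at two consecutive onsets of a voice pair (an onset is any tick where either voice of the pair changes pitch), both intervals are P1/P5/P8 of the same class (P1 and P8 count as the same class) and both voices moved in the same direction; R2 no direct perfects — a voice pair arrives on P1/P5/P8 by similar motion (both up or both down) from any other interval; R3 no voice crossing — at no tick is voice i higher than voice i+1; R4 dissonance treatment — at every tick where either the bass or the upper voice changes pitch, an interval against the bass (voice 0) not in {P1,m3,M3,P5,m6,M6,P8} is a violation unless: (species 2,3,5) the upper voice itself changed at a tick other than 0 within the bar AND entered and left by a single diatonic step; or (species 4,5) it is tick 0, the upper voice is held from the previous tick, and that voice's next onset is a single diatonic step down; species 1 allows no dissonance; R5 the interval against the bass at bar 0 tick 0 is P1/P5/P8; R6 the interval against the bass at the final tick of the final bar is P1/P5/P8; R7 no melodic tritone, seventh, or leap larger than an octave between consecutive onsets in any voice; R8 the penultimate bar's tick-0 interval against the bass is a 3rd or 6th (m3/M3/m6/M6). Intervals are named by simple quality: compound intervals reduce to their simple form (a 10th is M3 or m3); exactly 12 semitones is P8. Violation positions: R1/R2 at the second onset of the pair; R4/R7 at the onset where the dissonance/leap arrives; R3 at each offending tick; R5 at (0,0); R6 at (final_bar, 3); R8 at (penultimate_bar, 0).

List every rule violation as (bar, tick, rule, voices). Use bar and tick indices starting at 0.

bar 0: v0=D3 v1=D4 downbeat P8
bar 1: v0=B2 v1=D3 downbeat m3
bar 2: v0=D3 v1=B3 downbeat M6
bar 3: v0=E3 v1=E4 downbeat P8
bar 4: v0=D3 v1=D4 downbeat P8
bar 5: v0=C3 v1=C4 downbeat P8
bar 6: v0=B2 v1=C4 downbeat m2
bar 7: v0=A2 v1=F3 downbeat m6
bar 8: v0=F2 v1=A2 downbeat M3
bar 9: v0=E2 v1=E3 downbeat P8
bar 10: v0=C3 v1=A3 downbeat M6
bar 11: v0=D3 v1=D4 downbeat P8
  -> R2 @ bar 3 tick 0 v(0, 1): D3/B3 M6 -> E3/E4 P8 similar
  -> R1 @ bar 4 tick 0 v(0, 1): E3/E4 P8 -> D3/D4 P8 similar
  -> R1 @ bar 5 tick 0 v(0, 1): D3/D4 P8 -> C3/C4 P8 similar
  -> R4 @ bar 6 tick 0 v(0, 1): B2/C4 m2 untreated
  -> R2 @ bar 11 tick 0 v(0, 1): C3/A3 M6 -> D3/D4 P8 similar

(3, 0, R2, (0, 1))
(4, 0, R1, (0, 1))
(5, 0, R1, (0, 1))
(6, 0, R4, (0, 1))
(11, 0, R2, (0, 1))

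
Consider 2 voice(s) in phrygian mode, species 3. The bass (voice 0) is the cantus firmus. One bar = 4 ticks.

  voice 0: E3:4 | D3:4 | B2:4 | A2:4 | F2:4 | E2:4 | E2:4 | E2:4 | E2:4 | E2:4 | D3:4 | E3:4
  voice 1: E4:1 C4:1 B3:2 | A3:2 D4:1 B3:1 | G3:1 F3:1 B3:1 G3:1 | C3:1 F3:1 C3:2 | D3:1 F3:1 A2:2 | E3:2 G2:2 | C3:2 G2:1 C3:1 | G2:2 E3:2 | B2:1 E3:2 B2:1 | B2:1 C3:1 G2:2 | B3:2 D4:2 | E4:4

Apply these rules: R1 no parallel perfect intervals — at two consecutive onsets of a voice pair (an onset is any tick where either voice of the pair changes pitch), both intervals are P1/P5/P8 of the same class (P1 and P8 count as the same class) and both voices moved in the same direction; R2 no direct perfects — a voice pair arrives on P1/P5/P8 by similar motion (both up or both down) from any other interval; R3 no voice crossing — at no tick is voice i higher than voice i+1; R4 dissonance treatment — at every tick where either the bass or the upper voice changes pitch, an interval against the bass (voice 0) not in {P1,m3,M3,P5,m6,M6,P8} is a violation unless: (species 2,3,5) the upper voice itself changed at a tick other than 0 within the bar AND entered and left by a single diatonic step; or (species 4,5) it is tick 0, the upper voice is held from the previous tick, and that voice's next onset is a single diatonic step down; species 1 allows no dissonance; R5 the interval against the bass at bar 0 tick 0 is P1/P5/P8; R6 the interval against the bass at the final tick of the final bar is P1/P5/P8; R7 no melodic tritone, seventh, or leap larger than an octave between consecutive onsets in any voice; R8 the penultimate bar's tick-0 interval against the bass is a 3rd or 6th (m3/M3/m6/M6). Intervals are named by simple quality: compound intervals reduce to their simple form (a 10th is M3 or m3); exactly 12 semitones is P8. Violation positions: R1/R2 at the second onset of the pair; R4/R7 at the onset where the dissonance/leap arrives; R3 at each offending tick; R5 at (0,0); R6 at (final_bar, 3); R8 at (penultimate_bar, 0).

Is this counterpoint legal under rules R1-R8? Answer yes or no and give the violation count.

bar 0: v0=E3 v1=E4 (P8)
bar 1: v0=D3 v1=A3 (P5)
bar 2: v0=B2 v1=G3 (m6)
bar 3: v0=A2 v1=C3 (m3)
bar 4: v0=F2 v1=D3 (M6)
bar 5: v0=E2 v1=E3 (P8)
bar 6: v0=E2 v1=C3 (m6)
bar 7: v0=E2 v1=G2 (m3)
bar 8: v0=E2 v1=B2 (P5)
bar 9: v0=E2 v1=B2 (P5)
bar 10: v0=D3 v1=B3 (M6)
bar 11: v0=E3 v1=E4 (P8)
  R1 @ bar1.0: E3/B3 P5 -> D3/A3 P5 similar
  R4 @ bar2.1: B2/F3 TT untreated
  R7 @ bar2.2: F3->B3 leap 6st
  R7 @ bar10.0: E2->D3 leap 10st
  R7 @ bar10.0: G2->B3 leap 16st
  R1 @ bar11.0: D3/D4 P8 -> E3/E4 P8 similar

No (6 violations)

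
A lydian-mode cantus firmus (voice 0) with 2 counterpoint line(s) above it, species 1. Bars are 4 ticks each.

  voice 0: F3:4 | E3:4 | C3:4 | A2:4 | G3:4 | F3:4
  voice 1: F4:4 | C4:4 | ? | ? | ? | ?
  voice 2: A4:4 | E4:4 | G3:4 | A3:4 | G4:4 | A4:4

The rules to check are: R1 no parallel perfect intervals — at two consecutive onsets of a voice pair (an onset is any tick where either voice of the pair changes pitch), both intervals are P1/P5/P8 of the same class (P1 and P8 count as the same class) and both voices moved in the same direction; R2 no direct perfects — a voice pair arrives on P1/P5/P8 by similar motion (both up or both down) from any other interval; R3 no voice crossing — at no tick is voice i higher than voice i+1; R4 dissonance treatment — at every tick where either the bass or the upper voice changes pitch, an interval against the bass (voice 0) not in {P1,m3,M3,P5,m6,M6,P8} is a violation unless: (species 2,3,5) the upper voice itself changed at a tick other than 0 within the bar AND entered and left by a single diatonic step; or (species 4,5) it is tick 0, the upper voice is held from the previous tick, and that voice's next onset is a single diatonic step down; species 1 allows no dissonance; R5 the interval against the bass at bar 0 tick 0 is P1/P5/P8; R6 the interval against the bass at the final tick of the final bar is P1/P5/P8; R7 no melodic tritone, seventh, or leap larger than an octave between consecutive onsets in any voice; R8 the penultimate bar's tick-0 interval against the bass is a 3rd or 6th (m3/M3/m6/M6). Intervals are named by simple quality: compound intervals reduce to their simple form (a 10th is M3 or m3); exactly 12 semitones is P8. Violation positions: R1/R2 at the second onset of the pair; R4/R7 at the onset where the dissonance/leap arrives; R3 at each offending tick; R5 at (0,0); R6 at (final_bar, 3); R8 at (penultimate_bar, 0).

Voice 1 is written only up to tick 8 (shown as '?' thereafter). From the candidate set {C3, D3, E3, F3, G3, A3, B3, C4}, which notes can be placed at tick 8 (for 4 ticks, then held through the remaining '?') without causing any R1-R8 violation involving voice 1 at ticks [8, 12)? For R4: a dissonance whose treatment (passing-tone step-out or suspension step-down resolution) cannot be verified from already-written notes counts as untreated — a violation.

C3: violates R2
D3: violates R4,R7
E3: legal
F3: violates R4
G3: violates R2
A3: violates R3
B3: violates R3,R4
C4: violates R3

{E3}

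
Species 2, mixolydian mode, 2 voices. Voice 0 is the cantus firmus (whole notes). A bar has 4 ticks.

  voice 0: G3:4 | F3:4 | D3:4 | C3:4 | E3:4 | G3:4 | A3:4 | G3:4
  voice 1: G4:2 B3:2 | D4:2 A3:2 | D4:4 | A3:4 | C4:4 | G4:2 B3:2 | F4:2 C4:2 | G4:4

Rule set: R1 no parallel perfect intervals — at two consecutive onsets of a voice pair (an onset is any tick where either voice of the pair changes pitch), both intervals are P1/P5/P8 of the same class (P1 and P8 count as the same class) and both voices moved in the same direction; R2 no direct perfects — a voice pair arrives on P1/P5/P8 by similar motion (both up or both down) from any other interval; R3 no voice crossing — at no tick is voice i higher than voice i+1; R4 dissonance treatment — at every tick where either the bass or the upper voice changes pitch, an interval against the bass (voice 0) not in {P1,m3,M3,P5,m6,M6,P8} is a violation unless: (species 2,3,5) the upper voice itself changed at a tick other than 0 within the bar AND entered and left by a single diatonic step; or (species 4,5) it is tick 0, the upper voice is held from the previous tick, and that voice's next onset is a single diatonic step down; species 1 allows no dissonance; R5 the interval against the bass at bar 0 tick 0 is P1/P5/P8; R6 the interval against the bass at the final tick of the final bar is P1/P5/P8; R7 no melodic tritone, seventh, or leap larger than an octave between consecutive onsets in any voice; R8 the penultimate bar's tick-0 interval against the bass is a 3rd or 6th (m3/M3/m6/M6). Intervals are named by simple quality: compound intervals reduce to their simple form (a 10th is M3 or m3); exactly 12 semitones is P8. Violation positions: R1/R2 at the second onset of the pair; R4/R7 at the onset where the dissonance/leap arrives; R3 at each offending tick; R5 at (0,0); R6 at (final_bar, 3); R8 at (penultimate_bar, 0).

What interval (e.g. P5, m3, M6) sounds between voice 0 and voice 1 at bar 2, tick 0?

voice 0=D3 voice 1=D4 -> P8

P8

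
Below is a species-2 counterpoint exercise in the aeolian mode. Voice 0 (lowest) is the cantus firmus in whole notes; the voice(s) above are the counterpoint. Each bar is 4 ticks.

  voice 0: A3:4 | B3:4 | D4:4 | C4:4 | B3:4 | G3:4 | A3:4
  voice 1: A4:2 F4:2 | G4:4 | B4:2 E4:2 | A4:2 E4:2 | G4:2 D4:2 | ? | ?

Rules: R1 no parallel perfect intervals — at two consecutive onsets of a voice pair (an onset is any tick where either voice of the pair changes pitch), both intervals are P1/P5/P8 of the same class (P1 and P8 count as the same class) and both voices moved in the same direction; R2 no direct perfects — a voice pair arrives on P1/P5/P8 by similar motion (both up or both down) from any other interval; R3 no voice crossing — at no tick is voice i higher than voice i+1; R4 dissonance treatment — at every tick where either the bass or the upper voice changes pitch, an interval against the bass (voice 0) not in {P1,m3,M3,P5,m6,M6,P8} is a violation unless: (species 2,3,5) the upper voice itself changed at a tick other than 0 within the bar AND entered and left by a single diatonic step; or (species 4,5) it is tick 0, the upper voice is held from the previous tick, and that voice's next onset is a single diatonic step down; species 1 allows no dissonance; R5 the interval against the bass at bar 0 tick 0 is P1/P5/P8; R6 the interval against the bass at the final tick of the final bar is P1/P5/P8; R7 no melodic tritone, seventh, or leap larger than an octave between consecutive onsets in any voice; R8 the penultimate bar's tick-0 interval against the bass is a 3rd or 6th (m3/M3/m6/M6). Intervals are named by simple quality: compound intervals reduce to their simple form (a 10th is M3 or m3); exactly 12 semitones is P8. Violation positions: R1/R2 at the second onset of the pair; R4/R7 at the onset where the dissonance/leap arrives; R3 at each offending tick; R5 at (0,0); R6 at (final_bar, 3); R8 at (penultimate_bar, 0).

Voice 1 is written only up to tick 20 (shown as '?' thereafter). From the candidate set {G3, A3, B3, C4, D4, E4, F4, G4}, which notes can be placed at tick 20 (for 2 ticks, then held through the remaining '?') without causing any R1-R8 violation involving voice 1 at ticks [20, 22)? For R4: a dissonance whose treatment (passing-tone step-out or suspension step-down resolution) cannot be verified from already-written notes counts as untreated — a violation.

{B3, E4}

G3: violates R2,R8
A3: violates R4,R8
B3: legal
C4: violates R4,R8
D4: violates R8
E4: legal
F4: violates R4,R8
G4: violates R8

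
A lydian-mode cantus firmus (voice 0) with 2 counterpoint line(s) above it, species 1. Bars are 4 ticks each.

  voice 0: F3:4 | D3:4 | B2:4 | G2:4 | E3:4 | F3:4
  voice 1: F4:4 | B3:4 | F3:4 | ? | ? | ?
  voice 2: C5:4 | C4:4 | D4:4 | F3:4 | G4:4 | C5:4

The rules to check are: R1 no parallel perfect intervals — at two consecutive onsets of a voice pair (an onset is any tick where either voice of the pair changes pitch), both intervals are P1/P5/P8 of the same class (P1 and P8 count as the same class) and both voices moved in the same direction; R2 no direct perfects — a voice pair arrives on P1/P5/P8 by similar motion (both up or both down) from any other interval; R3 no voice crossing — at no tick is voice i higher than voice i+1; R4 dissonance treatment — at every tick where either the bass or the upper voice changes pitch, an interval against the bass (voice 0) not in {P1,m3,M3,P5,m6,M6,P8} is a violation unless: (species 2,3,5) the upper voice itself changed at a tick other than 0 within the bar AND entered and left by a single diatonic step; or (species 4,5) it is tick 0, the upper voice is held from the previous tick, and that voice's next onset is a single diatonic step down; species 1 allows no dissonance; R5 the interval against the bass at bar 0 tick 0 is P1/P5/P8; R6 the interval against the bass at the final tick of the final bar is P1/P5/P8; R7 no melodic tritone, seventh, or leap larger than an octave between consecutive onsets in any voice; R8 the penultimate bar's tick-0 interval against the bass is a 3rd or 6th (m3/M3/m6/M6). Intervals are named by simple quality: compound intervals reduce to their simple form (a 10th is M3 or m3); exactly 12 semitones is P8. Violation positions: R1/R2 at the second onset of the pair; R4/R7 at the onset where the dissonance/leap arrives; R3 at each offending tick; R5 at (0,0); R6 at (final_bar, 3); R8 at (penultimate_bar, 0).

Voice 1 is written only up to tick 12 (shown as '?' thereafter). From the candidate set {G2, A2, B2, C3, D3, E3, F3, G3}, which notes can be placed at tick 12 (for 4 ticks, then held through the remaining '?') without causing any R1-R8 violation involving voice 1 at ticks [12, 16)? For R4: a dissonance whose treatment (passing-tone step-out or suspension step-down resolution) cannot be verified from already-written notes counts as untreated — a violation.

G2: violates R2,R7
A2: violates R4
B2: violates R7
C3: violates R4
D3: violates R2
E3: legal
F3: violates R4
G3: violates R3

{E3}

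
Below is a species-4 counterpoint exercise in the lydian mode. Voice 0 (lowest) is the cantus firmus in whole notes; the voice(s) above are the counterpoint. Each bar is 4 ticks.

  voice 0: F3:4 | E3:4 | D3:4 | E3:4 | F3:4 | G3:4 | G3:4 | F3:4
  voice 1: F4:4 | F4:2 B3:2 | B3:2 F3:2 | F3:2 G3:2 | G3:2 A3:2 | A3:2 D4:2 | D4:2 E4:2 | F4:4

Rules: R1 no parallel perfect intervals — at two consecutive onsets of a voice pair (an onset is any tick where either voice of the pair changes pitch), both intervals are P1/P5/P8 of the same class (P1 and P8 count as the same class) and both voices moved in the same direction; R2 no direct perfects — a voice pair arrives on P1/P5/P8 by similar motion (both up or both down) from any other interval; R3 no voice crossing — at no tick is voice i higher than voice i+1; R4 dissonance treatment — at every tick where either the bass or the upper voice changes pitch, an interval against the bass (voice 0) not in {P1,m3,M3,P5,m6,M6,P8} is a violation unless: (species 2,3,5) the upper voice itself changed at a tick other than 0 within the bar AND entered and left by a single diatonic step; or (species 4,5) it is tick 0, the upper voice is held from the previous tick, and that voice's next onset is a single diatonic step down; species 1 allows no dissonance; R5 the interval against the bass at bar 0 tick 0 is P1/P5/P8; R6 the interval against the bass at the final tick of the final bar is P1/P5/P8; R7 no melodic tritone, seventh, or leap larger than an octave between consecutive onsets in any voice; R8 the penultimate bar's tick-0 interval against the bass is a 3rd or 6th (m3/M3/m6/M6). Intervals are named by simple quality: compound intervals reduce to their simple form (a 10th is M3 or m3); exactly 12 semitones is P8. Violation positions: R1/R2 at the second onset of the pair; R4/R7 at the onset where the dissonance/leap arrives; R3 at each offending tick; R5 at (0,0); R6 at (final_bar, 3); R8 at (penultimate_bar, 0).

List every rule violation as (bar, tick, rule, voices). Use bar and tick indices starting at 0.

bar 0: v0=F3 v1=F4 downbeat P8
bar 1: v0=E3 v1=F4 downbeat m2
bar 2: v0=D3 v1=B3 downbeat M6
bar 3: v0=E3 v1=F3 downbeat m2
bar 4: v0=F3 v1=G3 downbeat M2
bar 5: v0=G3 v1=A3 downbeat M2
bar 6: v0=G3 v1=D4 downbeat P5
bar 7: v0=F3 v1=F4 downbeat P8
  -> R4 @ bar 1 tick 0 v(0, 1): E3/F4 m2 untreated
  -> R7 @ bar 1 tick 2 v(1,): F4->B3 leap 6st
  -> R7 @ bar 2 tick 2 v(1,): B3->F3 leap 6st
  -> R4 @ bar 3 tick 0 v(0, 1): E3/F3 m2 untreated
  -> R4 @ bar 4 tick 0 v(0, 1): F3/G3 M2 untreated
  -> R4 @ bar 5 tick 0 v(0, 1): G3/A3 M2 untreated
  -> R8 @ bar 6 tick 0 v(0, 1): penult P5 not 3rd/6th

(1, 0, R4, (0, 1))
(1, 2, R7, (1,))
(2, 2, R7, (1,))
(3, 0, R4, (0, 1))
(4, 0, R4, (0, 1))
(5, 0, R4, (0, 1))
(6, 0, R8, (0, 1))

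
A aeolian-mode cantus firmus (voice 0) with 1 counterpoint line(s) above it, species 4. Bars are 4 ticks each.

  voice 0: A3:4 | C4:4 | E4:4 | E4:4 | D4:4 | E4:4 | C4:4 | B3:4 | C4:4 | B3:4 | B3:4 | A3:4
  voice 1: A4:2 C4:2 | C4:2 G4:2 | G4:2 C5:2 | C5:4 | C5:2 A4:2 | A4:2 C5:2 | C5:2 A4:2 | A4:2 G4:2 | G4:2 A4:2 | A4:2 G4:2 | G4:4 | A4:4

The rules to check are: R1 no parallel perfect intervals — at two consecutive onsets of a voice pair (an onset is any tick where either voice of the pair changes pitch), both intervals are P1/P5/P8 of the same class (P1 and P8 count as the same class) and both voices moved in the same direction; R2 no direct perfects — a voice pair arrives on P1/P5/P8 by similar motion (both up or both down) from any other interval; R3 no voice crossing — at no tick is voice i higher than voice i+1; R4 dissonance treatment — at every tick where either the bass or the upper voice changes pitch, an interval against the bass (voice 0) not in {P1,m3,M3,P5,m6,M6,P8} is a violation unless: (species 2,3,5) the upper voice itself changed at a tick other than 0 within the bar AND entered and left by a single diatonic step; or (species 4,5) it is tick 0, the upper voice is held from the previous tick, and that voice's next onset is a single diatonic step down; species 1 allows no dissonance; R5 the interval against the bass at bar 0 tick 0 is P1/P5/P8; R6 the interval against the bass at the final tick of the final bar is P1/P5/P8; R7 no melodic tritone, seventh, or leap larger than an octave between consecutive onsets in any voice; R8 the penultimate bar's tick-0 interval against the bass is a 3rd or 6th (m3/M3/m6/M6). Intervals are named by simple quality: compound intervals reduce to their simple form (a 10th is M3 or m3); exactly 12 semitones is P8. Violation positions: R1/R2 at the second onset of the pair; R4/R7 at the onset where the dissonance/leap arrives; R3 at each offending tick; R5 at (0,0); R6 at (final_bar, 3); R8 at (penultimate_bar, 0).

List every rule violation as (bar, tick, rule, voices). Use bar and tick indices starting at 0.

bar 0: v0=A3 v1=A4 downbeat P8
bar 1: v0=C4 v1=C4 downbeat P1
bar 2: v0=E4 v1=G4 downbeat m3
bar 3: v0=E4 v1=C5 downbeat m6
bar 4: v0=D4 v1=C5 downbeat m7
bar 5: v0=E4 v1=A4 downbeat P4
bar 6: v0=C4 v1=C5 downbeat P8
bar 7: v0=B3 v1=A4 downbeat m7
bar 8: v0=C4 v1=G4 downbeat P5
bar 9: v0=B3 v1=A4 downbeat m7
bar 10: v0=B3 v1=G4 downbeat m6
bar 11: v0=A3 v1=A4 downbeat P8
  -> R4 @ bar 4 tick 0 v(0, 1): D4/C5 m7 untreated
  -> R4 @ bar 5 tick 0 v(0, 1): E4/A4 P4 untreated

(4, 0, R4, (0, 1))
(5, 0, R4, (0, 1))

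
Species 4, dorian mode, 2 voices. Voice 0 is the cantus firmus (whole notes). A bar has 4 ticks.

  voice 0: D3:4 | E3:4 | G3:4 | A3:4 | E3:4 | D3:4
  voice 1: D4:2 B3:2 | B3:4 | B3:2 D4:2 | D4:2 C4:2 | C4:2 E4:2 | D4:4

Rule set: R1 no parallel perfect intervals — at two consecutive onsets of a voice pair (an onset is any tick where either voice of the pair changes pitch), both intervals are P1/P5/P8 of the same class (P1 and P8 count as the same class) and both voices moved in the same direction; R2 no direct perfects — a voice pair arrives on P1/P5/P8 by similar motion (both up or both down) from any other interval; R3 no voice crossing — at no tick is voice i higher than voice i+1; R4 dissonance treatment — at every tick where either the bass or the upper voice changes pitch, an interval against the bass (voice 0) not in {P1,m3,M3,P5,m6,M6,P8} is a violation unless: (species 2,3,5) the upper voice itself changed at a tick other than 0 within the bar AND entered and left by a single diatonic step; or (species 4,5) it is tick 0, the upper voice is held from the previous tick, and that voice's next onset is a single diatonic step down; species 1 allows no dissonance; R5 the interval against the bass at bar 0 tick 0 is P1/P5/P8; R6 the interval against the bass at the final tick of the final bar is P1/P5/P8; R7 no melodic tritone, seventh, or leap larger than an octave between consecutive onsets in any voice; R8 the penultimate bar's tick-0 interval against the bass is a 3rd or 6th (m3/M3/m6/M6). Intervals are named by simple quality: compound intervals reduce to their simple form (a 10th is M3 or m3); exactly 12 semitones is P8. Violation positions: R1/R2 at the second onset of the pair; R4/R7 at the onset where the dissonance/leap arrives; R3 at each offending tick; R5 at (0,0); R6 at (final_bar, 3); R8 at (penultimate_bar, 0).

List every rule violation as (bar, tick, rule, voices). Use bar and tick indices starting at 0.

bar 0: v0=D3 v1=D4 downbeat P8
bar 1: v0=E3 v1=B3 downbeat P5
bar 2: v0=G3 v1=B3 downbeat M3
bar 3: v0=A3 v1=D4 downbeat P4
bar 4: v0=E3 v1=C4 downbeat m6
bar 5: v0=D3 v1=D4 downbeat P8
  -> R1 @ bar 5 tick 0 v(0, 1): E3/E4 P8 -> D3/D4 P8 similar

(5, 0, R1, (0, 1))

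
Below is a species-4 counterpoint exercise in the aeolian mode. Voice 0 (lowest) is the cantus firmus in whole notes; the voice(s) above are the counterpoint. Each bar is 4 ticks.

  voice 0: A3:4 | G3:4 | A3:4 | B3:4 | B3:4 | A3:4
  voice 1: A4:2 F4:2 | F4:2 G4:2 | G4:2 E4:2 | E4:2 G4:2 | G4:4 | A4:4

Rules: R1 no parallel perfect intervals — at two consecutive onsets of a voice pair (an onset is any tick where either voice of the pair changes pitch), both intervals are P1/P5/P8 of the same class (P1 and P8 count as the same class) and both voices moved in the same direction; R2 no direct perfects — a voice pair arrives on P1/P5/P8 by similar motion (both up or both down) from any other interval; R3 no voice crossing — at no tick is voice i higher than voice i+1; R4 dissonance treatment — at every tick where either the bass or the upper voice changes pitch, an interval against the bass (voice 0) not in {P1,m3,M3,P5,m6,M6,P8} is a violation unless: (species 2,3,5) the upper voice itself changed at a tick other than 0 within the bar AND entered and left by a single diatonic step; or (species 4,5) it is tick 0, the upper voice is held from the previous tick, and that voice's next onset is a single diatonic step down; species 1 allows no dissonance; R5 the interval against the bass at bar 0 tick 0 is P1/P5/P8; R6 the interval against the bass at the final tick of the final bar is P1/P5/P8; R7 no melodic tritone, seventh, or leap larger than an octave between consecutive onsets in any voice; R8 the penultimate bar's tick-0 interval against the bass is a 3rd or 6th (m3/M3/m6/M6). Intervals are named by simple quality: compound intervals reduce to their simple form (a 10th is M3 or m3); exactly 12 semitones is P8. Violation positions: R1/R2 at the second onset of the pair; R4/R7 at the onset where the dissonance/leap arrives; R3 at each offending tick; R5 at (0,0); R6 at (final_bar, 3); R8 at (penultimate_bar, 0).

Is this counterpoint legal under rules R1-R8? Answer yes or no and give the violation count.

No (3 violations)

bar 0: v0=A3 v1=A4 (P8)
bar 1: v0=G3 v1=F4 (m7)
bar 2: v0=A3 v1=G4 (m7)
bar 3: v0=B3 v1=E4 (P4)
bar 4: v0=B3 v1=G4 (m6)
bar 5: v0=A3 v1=A4 (P8)
  R4 @ bar1.0: G3/F4 m7 untreated
  R4 @ bar2.0: A3/G4 m7 untreated
  R4 @ bar3.0: B3/E4 P4 untreated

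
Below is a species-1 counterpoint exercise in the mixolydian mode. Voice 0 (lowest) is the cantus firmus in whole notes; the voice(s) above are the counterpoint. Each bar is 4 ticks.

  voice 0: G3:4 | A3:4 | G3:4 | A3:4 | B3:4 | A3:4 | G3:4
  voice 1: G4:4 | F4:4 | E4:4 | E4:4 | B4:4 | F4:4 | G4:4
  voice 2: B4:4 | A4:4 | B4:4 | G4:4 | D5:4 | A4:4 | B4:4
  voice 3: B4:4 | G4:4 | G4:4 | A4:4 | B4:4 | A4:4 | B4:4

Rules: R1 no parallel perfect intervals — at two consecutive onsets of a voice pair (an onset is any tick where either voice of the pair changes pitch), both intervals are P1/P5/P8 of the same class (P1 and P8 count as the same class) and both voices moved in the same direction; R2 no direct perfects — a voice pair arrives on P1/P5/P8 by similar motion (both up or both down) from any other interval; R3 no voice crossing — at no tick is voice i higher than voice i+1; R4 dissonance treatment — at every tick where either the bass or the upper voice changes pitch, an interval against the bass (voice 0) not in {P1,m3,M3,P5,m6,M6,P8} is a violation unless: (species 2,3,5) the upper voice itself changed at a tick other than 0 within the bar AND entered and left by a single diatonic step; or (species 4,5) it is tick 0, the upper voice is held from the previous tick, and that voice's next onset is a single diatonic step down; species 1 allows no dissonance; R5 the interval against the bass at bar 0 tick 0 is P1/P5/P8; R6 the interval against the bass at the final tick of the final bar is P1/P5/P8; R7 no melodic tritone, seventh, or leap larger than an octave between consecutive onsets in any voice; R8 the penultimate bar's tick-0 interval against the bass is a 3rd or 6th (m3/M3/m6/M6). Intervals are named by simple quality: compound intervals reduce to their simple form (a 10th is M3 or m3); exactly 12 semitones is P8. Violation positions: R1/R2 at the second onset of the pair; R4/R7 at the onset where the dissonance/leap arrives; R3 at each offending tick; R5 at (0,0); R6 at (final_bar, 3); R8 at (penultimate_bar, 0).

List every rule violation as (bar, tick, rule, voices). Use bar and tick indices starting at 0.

(0, 0, R5, (0, 2))
(0, 0, R5, (0, 3))
(1, 0, R3, (2, 3))
(1, 0, R4, (0, 3))
(1, 1, R3, (2, 3))
(1, 2, R3, (2, 3))
(1, 3, R3, (2, 3))
(2, 0, R3, (2, 3))
(2, 1, R3, (2, 3))
(2, 2, R3, (2, 3))
(2, 3, R3, (2, 3))
(3, 0, R1, (0, 3))
(3, 0, R4, (0, 2))
(4, 0, R1, (0, 3))
(4, 0, R2, (0, 1))
(4, 0, R2, (1, 3))
(4, 0, R3, (2, 3))
(4, 1, R3, (2, 3))
(4, 2, R3, (2, 3))
(4, 3, R3, (2, 3))
(5, 0, R1, (0, 3))
(5, 0, R2, (0, 2))
(5, 0, R2, (2, 3))
(5, 0, R7, (1,))
(5, 0, R8, (0, 2))
(5, 0, R8, (0, 3))
(6, 0, R1, (2, 3))
(6, 3, R6, (0, 2))
(6, 3, R6, (0, 3))

bar 0: v0=G3 v1=G4 v2=B4 v3=B4 downbeat M3
bar 1: v0=A3 v1=F4 v2=A4 v3=G4 downbeat m7
bar 2: v0=G3 v1=E4 v2=B4 v3=G4 downbeat P8
bar 3: v0=A3 v1=E4 v2=G4 v3=A4 downbeat P8
bar 4: v0=B3 v1=B4 v2=D5 v3=B4 downbeat P8
bar 5: v0=A3 v1=F4 v2=A4 v3=A4 downbeat P8
bar 6: v0=G3 v1=G4 v2=B4 v3=B4 downbeat M3
  -> R5 @ bar 0 tick 0 v(0, 2): opens on M3
  -> R5 @ bar 0 tick 0 v(0, 3): opens on M3
  -> R3 @ bar 1 tick 0 v(2, 3): A4 above G4
  -> R4 @ bar 1 tick 0 v(0, 3): A3/G4 m7 untreated
  -> R3 @ bar 1 tick 1 v(2, 3): A4 above G4
  -> R3 @ bar 1 tick 2 v(2, 3): A4 above G4
  -> R3 @ bar 1 tick 3 v(2, 3): A4 above G4
  -> R3 @ bar 2 tick 0 v(2, 3): B4 above G4
  -> R3 @ bar 2 tick 1 v(2, 3): B4 above G4
  -> R3 @ bar 2 tick 2 v(2, 3): B4 above G4
  -> R3 @ bar 2 tick 3 v(2, 3): B4 above G4
  -> R1 @ bar 3 tick 0 v(0, 3): G3/G4 P8 -> A3/A4 P8 similar
  -> R4 @ bar 3 tick 0 v(0, 2): A3/G4 m7 untreated
  -> R1 @ bar 4 tick 0 v(0, 3): A3/A4 P8 -> B3/B4 P8 similar
  -> R2 @ bar 4 tick 0 v(0, 1): A3/E4 P5 -> B3/B4 P8 similar
  -> R2 @ bar 4 tick 0 v(1, 3): E4/A4 P4 -> B4/B4 P1 similar
  -> R3 @ bar 4 tick 0 v(2, 3): D5 above B4
  -> R3 @ bar 4 tick 1 v(2, 3): D5 above B4
  -> R3 @ bar 4 tick 2 v(2, 3): D5 above B4
  -> R3 @ bar 4 tick 3 v(2, 3): D5 above B4
  -> R1 @ bar 5 tick 0 v(0, 3): B3/B4 P8 -> A3/A4 P8 similar
  -> R2 @ bar 5 tick 0 v(0, 2): B3/D5 m3 -> A3/A4 P8 similar
  -> R2 @ bar 5 tick 0 v(2, 3): D5/B4 m3 -> A4/A4 P1 similar
  -> R7 @ bar 5 tick 0 v(1,): B4->F4 leap 6st
  -> R8 @ bar 5 tick 0 v(0, 2): penult P8 not 3rd/6th
  -> R8 @ bar 5 tick 0 v(0, 3): penult P8 not 3rd/6th
  -> R1 @ bar 6 tick 0 v(2, 3): A4/A4 P1 -> B4/B4 P1 similar
  -> R6 @ bar 6 tick 3 v(0, 2): closes on M3
  -> R6 @ bar 6 tick 3 v(0, 3): closes on M3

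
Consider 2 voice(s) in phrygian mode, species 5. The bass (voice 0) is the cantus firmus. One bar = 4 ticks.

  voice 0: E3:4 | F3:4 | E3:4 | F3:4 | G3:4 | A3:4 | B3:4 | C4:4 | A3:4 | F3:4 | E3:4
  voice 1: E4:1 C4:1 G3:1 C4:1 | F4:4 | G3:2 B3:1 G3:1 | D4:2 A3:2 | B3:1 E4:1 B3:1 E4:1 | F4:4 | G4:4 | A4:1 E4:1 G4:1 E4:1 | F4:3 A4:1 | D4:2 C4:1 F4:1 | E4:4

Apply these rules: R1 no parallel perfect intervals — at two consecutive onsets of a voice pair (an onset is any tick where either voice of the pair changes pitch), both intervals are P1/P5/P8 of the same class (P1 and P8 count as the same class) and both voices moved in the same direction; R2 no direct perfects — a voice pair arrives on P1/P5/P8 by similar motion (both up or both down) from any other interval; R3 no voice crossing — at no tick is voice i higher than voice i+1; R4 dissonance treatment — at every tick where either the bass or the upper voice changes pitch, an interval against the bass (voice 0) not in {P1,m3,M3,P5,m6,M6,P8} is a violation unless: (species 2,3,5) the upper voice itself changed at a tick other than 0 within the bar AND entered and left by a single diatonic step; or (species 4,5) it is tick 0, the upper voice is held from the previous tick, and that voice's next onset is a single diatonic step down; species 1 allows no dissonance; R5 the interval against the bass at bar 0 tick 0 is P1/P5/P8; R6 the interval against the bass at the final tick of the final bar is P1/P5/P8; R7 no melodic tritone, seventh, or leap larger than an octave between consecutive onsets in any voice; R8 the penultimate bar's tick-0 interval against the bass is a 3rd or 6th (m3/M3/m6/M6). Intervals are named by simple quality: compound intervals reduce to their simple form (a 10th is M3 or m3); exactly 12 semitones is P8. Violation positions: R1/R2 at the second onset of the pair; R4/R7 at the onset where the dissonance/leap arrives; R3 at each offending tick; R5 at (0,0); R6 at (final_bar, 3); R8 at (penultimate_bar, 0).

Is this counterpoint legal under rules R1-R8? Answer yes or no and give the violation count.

bar 0: v0=E3 v1=E4 (P8)
bar 1: v0=F3 v1=F4 (P8)
bar 2: v0=E3 v1=G3 (m3)
bar 3: v0=F3 v1=D4 (M6)
bar 4: v0=G3 v1=B3 (M3)
bar 5: v0=A3 v1=F4 (m6)
bar 6: v0=B3 v1=G4 (m6)
bar 7: v0=C4 v1=A4 (M6)
bar 8: v0=A3 v1=F4 (m6)
bar 9: v0=F3 v1=D4 (M6)
bar 10: v0=E3 v1=E4 (P8)
  R2 @ bar1.0: E3/C4 m6 -> F3/F4 P8 similar
  R7 @ bar2.0: F4->G3 leap 10st
  R1 @ bar10.0: F3/F4 P8 -> E3/E4 P8 similar

No (3 violations)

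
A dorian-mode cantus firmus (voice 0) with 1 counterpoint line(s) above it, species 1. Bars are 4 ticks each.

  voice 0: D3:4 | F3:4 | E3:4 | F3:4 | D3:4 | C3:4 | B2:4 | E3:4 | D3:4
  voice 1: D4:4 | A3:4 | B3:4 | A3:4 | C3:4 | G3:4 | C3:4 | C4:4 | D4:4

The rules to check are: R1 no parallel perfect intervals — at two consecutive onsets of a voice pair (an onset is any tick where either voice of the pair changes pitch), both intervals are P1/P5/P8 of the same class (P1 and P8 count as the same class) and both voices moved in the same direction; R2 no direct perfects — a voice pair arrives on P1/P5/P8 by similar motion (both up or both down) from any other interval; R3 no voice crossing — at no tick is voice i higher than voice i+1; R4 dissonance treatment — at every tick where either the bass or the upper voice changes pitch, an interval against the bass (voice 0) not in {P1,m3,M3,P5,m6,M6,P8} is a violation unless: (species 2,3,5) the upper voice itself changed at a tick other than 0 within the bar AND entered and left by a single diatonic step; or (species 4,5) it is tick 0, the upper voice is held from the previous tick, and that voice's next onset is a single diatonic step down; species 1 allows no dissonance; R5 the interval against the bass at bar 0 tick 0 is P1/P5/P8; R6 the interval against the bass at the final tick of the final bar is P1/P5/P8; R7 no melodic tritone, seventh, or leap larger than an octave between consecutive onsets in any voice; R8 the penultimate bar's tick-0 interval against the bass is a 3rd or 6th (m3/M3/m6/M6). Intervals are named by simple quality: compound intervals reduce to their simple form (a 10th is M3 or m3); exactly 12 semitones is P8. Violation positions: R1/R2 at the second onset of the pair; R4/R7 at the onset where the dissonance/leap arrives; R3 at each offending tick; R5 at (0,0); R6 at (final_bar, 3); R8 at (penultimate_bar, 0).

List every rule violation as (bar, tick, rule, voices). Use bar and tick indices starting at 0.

(4, 0, R3, (0, 1))
(4, 0, R4, (0, 1))
(4, 1, R3, (0, 1))
(4, 2, R3, (0, 1))
(4, 3, R3, (0, 1))
(6, 0, R4, (0, 1))

bar 0: v0=D3 v1=D4 downbeat P8
bar 1: v0=F3 v1=A3 downbeat M3
bar 2: v0=E3 v1=B3 downbeat P5
bar 3: v0=F3 v1=A3 downbeat M3
bar 4: v0=D3 v1=C3 downbeat M2
bar 5: v0=C3 v1=G3 downbeat P5
bar 6: v0=B2 v1=C3 downbeat m2
bar 7: v0=E3 v1=C4 downbeat m6
bar 8: v0=D3 v1=D4 downbeat P8
  -> R3 @ bar 4 tick 0 v(0, 1): D3 above C3
  -> R4 @ bar 4 tick 0 v(0, 1): D3/C3 M2 untreated
  -> R3 @ bar 4 tick 1 v(0, 1): D3 above C3
  -> R3 @ bar 4 tick 2 v(0, 1): D3 above C3
  -> R3 @ bar 4 tick 3 v(0, 1): D3 above C3
  -> R4 @ bar 6 tick 0 v(0, 1): B2/C3 m2 untreated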